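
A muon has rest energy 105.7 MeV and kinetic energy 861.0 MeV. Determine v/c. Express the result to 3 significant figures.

K = (γ−1)mc², so γ = 1 + 861.0/105.7 = 9.1457.
Then v/c = √(1 − γ⁻²) = √(1 − 0.0119555) = √0.9880445 = 0.994.

0.994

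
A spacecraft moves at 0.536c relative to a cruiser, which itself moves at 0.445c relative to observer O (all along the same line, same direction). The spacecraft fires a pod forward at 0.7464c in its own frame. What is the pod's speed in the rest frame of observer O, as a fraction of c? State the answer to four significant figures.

0.9669c

First combine the pod and spacecraft (S''→S'): u₁ = (0.7464 + 0.536)/(1 + 0.7464×0.536) = 1.2824/1.4000704 = 0.91595.
Then combine with the cruiser (S'→S): u = (0.91595 + 0.445)/(1 + 0.91595×0.445) = 1.36095/1.40759775 = 0.96686.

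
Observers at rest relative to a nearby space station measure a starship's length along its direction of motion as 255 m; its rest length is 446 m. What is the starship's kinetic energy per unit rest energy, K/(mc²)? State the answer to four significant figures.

0.7490

γ = L₀/L = 446/255 = 1.74902.
Since K = (γ−1)mc², K/(mc²) = 1.74902 − 1 = 0.7490.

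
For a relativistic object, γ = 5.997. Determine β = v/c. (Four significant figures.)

β = √(1 − 1/γ²) = √(1 − 1/35.964009) = √0.972194 = 0.9860.

0.9860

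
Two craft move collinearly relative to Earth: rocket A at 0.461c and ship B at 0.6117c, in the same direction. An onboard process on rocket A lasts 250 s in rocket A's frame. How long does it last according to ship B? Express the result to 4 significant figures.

255.7 s

Speed of rocket A in ship B's frame: u = (v_A − v_B)/(1 − v_A v_B/c²) = (0.461 − 0.6117)/(1 − 0.461×0.6117) = −0.1507/0.7180063 = −0.20989; |u| = 0.20989c.
At |u| = 0.20989c, γ = (1 − 0.0440538)^(−1/2) = 1.0228.
Rocket A's interval is proper; time dilation gives Δt_B = γΔτ = 1.0228 × 250 s = 255.7 s.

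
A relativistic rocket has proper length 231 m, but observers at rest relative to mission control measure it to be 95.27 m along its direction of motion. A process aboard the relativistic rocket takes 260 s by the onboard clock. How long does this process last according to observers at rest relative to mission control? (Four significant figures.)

630.4 s

γ = L₀/L = 231/95.27 = 2.42469.
Δt = γΔτ = 2.42469 × 260 = 630.4 s.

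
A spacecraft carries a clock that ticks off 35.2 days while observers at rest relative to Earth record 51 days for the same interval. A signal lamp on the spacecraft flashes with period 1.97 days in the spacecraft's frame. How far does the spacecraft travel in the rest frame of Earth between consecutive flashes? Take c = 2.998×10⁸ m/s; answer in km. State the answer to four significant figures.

5.350×10^10 km

From Δt = γΔτ: γ = 51/35.2 = 1.44886.
β = √(1 − 1/γ²) = 0.72362. Lab-frame period = γτ = 1.44886×1.97 days = 2.8543 days. Distance = βc × γτ = 0.72362 × 2.998×10⁸ m/s × 246611.52 s = 5.3500×10^13 m = 5.350×10^10 km.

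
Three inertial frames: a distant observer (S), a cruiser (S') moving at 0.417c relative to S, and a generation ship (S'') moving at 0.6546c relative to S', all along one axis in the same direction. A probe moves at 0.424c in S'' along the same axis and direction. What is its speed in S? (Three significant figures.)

Apply u = (u'+v)/(1+u'v) twice. Probe in the cruiser frame: (0.424+0.6546)/(1+0.424·0.6546) = 1.0786/1.2775504 = 0.84427c.
That velocity, transformed to the rest frame of a distant observer: (0.84427+0.417)/(1+0.84427·0.417) = 1.26127/1.35206059 = 0.93285c.

0.933c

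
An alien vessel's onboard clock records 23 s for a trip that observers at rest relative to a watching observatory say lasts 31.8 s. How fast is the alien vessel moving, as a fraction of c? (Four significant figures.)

0.6906c

γ = Δt/Δτ = 31.8/23 = 1.3826.
β = √(1 − 1/γ²) = √(1 − 0.523127) = √0.476873 = 0.6906.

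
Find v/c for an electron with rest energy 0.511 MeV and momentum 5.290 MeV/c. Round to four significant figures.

pc/(mc²) = 5.290/0.511 = 10.352 = βγ = β/√(1−β²).
So β² = x²/(1 + x²) with x = 10.352: x² = 107.164, β² = 107.164/108.164 = 0.990755, β = 0.9954.

0.9954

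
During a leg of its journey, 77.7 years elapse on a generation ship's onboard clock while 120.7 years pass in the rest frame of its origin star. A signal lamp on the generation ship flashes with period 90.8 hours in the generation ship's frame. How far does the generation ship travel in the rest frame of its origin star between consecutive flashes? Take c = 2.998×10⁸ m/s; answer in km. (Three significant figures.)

1.16×10^11 km

The time-dilation ratio gives γ = 120.7/77.7 = 1.55341.
β = √(1 − 1/γ²) = 0.76524. Lab-frame period = γτ = 1.55341×90.8 hours = 141.05 hours. Distance = βc × γτ = 0.76524 × 2.998×10⁸ m/s × 507780 s = 1.1649×10^14 m = 1.16×10^11 km.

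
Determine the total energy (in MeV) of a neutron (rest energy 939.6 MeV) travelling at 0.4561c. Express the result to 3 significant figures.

1060 MeV

With β = 0.4561, γ = 1/√(1 − 0.4561²) = 1/√0.79197279 = 1.1237.
Total energy: E = γmc² = 1.1237 × 939.6 MeV = 1060 MeV.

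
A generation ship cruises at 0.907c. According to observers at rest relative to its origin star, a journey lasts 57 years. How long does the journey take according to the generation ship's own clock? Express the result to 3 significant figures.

24.0 years

γ = 1/√(1 − β²) = 1/√(1 − 0.822649) = 1/√0.177351 = 1/0.421131 = 2.3746.
The moving clock records proper time: Δτ = Δt/γ = 57/2.3746 = 24.0 years.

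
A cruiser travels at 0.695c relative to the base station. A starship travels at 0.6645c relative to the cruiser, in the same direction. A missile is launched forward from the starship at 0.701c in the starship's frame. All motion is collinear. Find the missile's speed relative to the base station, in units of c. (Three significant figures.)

Compose velocities in two stages. Stage 1 (into S'): u₁ = (0.701+0.6645)/(1+0.701×0.6645) = 0.93156.
Stage 2 (into S): u = (0.93156+0.695)/(1+0.93156×0.695) = 0.98733, so the speed is 0.987c.

0.987c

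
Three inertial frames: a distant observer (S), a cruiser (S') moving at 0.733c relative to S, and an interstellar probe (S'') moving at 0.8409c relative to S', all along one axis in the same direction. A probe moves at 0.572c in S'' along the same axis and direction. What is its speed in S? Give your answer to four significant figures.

Compose velocities in two stages. Stage 1 (into S'): u₁ = (0.572+0.8409)/(1+0.572×0.8409) = 0.95402.
Stage 2 (into S): u = (0.95402+0.733)/(1+0.95402×0.733) = 0.99278, so the speed is 0.9928c.

0.9928c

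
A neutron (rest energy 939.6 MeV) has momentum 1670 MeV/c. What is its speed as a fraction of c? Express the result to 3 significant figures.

pc/(mc²) = 1670/939.6 = 1.7774 = βγ = β/√(1−β²).
So β² = x²/(1 + x²) with x = 1.7774: x² = 3.15915, β² = 3.15915/4.15915 = 0.759566, β = 0.872.

0.872c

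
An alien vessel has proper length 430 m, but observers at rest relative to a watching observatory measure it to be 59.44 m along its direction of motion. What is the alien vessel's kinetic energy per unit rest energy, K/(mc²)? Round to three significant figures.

Length contraction gives γ = L₀/L = 430/59.44 = 7.23419.
Since K = (γ−1)mc², K/(mc²) = 7.23419 − 1 = 6.23.

6.23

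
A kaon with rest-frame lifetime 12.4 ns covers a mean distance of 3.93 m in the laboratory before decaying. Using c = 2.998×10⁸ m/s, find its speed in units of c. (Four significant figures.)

0.7265c

Lab distance = (lab lifetime)·v = γτ·βc, so βγ = d/(cτ) = 3.930/(2.998×10⁸ × 1.240×10^-8) = 1.0572.
With βγ = 1.0572: γ² = 1 + (βγ)² = 2.11767, and β = (βγ)/γ = 1.0572/1.45522 = 0.7265.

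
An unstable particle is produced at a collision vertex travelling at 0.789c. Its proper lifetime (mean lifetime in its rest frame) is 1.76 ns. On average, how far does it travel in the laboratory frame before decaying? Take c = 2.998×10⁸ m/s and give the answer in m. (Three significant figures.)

0.678 m

Lorentz factor: γ = (1 − 0.622521)^(−1/2) = 1.6276.
Lab-frame lifetime: Δt = γτ = 1.6276 × 1.76 ns = 2.8646 ns.
Distance: d = vΔt = 0.789 × 2.998×10⁸ m/s × 2.8646×10^-9 s = 0.678 m.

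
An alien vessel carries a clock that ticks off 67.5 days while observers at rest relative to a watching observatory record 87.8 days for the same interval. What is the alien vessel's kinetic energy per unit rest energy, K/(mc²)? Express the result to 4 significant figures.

The time-dilation ratio gives γ = 87.8/67.5 = 1.30074.
K/(mc²) = γ − 1 = 1.30074 − 1 = 0.3007.

0.3007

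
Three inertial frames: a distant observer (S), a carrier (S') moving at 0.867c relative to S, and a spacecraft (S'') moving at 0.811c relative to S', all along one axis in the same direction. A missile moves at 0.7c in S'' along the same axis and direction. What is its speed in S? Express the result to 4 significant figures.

0.9974c

Compose velocities in two stages. Stage 1 (into S'): u₁ = (0.7+0.811)/(1+0.7×0.811) = 0.96383.
Stage 2 (into S): u = (0.96383+0.867)/(1+0.96383×0.867) = 0.99738, so the speed is 0.9974c.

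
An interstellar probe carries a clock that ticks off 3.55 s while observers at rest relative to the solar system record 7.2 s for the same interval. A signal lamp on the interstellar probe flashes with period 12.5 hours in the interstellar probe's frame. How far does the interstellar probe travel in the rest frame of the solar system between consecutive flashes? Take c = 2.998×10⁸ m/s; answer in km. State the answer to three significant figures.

The time-dilation ratio gives γ = 7.2/3.55 = 2.02817.
β = √(1 − 1/γ²) = 0.87. Lab-frame period = γτ = 2.02817×12.5 hours = 25.352 hours. Distance = βc × γτ = 0.87 × 2.998×10⁸ m/s × 91267.2 s = 2.3805×10^13 m = 2.38×10^10 km.

2.38×10^10 km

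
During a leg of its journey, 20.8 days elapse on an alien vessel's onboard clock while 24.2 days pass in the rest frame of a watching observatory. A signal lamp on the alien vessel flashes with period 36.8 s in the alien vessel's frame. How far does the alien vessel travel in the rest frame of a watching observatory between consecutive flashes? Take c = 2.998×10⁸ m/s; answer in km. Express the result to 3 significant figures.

The time-dilation ratio gives γ = 24.2/20.8 = 1.16346.
β = √(1 − 1/γ²) = 0.51113. Lab-frame period = γτ = 1.16346×36.8 s = 42.815 s. Distance = βc × γτ = 0.51113 × 2.998×10⁸ m/s × 42.815 s = 6.5608×10^9 m = 6.56×10^6 km.

6.56×10^6 km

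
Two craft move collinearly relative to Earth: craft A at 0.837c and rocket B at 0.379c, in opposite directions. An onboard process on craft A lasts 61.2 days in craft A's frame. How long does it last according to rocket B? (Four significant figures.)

Transform craft A's velocity into rocket B's frame: (0.837 + 0.379)/(1 + 0.837·0.379) = 1.216/1.317223, so the relative speed is 0.92315c.
γ for this relative speed: γ = 1/√(1 − 0.852206) = 2.6012.
Craft A's interval is proper; time dilation gives Δt_B = γΔτ = 2.6012 × 61.2 days = 159.2 days.

159.2 days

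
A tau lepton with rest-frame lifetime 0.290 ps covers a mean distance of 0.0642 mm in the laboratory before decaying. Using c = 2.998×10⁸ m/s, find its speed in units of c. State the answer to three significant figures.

0.594c

Lab distance = (lab lifetime)·v = γτ·βc, so βγ = d/(cτ) = 6.420×10^-5/(2.998×10⁸ × 2.900×10^-13) = 0.73842.
With βγ = 0.73842: γ² = 1 + (βγ)² = 1.545264, and β = (βγ)/γ = 0.73842/1.24309 = 0.594.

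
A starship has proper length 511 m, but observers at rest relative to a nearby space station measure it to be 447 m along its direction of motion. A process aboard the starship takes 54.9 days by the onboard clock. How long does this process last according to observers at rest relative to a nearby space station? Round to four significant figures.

62.76 days

Length contraction gives γ = L₀/L = 511/447 = 1.14318.
The same γ dilates the second interval: 1.14318 × 54.9 days = 62.76 days.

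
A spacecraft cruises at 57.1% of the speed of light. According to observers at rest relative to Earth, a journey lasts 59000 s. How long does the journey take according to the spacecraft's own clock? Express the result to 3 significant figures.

β² = 0.326041, so γ = 1/√0.673959 = 1.2181.
The moving clock records proper time: Δτ = Δt/γ = 59000/1.2181 = 48400 s.

48400 s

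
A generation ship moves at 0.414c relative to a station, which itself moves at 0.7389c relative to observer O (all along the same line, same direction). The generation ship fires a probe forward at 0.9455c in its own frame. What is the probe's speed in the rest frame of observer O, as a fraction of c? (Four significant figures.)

Compose velocities in two stages. Stage 1 (into S'): u₁ = (0.9455+0.414)/(1+0.9455×0.414) = 0.97705.
Stage 2 (into S): u = (0.97705+0.7389)/(1+0.97705×0.7389) = 0.99652, so the speed is 0.9965c.

0.9965c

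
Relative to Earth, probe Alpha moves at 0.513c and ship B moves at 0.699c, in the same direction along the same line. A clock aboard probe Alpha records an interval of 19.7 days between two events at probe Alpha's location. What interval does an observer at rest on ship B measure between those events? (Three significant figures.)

Speed of probe Alpha in ship B's frame: u = (v_A − v_B)/(1 − v_A v_B/c²) = (0.513 − 0.699)/(1 − 0.513×0.699) = −0.186/0.641413 = −0.28998; |u| = 0.28998c.
γ for this relative speed: γ = 1/√(1 − 0.0840884) = 1.0449.
The clock on probe Alpha records proper time, so ship B measures Δt = γΔτ = 1.0449 × 19.7 = 20.6 days.

20.6 days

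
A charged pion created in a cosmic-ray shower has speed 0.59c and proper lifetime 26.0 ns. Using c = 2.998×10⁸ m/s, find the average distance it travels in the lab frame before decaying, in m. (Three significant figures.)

5.70 m

γ = 1/√(1 − β²) = 1/√(1 − 0.3481) = 1/√0.6519 = 1/0.807403 = 1.2385.
Lab-frame lifetime: Δt = γτ = 1.2385 × 26.0 ns = 32.201 ns.
Distance: d = vΔt = 0.59 × 2.998×10⁸ m/s × 3.2201×10^-8 s = 5.70 m.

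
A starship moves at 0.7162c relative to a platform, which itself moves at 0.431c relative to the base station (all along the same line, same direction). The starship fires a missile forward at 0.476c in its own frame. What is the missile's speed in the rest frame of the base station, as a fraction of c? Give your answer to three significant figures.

0.954c

Compose velocities in two stages. Stage 1 (into S'): u₁ = (0.476+0.7162)/(1+0.476×0.7162) = 0.8891.
Stage 2 (into S): u = (0.8891+0.431)/(1+0.8891×0.431) = 0.95438, so the speed is 0.954c.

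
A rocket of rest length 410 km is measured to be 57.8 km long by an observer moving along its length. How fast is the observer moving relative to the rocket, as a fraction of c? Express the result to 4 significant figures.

Length contraction gives γ = L₀/L = 410/57.8 = 7.0934.
β = √(1 − 1/γ²) = √0.980126 = 0.9900.

0.9900c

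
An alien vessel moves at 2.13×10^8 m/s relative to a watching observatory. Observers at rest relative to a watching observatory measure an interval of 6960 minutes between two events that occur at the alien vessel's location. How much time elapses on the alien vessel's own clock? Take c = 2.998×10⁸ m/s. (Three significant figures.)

4900 minutes

β = v/c = (2.13×10^8 m/s)/(2.998×10⁸ m/s) = 0.710474.
β² = 0.5047733, so γ = 1/√0.4952267 = 1.421.
The moving clock records proper time: Δτ = Δt/γ = 6960/1.421 = 4900 minutes.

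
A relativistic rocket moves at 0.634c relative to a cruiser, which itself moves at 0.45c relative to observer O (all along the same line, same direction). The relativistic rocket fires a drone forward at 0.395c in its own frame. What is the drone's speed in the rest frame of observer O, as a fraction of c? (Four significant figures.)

Apply u = (u'+v)/(1+u'v) twice. Drone in the cruiser frame: (0.395+0.634)/(1+0.395·0.634) = 1.029/1.25043 = 0.82292c.
That velocity, transformed to the rest frame of observer O: (0.82292+0.45)/(1+0.82292·0.45) = 1.27292/1.370314 = 0.92893c.

0.9289c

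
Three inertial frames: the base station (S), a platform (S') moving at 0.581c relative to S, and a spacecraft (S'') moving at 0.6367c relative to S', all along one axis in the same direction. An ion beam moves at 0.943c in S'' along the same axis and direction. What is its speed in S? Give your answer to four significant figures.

First combine the ion beam and spacecraft (S''→S'): u₁ = (0.943 + 0.6367)/(1 + 0.943×0.6367) = 1.5797/1.6004081 = 0.98706.
Then combine with the platform (S'→S): u = (0.98706 + 0.581)/(1 + 0.98706×0.581) = 1.56806/1.57348186 = 0.99655.

0.9966c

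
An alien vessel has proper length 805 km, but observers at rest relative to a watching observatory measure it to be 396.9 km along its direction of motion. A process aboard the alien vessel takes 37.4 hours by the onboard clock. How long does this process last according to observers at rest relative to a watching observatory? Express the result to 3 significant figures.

75.9 hours

From L = L₀/γ: γ = 805/396.9 = 2.02822.
Δt = γΔτ = 2.02822 × 37.4 = 75.9 hours.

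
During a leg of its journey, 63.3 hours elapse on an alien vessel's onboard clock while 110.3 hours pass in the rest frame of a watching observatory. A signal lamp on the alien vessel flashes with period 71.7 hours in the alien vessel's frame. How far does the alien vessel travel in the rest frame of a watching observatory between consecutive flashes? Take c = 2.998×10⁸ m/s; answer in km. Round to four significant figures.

The time-dilation ratio gives γ = 110.3/63.3 = 1.7425.
β = √(1 − 1/γ²) = 0.81893. Lab-frame period = γτ = 1.7425×71.7 hours = 124.94 hours. Distance = βc × γτ = 0.81893 × 2.998×10⁸ m/s × 449784 s = 1.1043×10^14 m = 1.104×10^11 km.

1.104×10^11 km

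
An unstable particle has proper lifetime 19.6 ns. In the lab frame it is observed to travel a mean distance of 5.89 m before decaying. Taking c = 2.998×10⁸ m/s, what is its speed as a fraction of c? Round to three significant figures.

0.708c

Let x = d/(cτ) = 5.890 m / (2.998×10⁸ m/s × 1.960×10^-8 s) = 1.0024. Since d = βγcτ, x = βγ = β/√(1−β²).
Solving: β² = x²/(1+x²) = 1.00481/2.00481 = 0.5012, so β = 0.708.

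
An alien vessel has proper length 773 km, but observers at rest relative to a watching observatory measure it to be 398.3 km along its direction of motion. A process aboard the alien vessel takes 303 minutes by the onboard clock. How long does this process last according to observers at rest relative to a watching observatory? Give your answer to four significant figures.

588.0 minutes

γ = L₀/L = 773/398.3 = 1.94075.
The same γ dilates the second interval: 1.94075 × 303 minutes = 588.0 minutes.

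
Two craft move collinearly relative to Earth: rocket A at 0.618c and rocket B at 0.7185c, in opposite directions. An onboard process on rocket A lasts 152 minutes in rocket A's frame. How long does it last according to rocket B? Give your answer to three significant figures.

401 minutes

Transform rocket A's velocity into rocket B's frame: (0.618 + 0.7185)/(1 + 0.618·0.7185) = 1.3365/1.444033, so the relative speed is 0.92553c.
At |u| = 0.92553c, γ = (1 − 0.856606)^(−1/2) = 2.6408.
The clock on rocket A records proper time, so rocket B measures Δt = γΔτ = 2.6408 × 152 = 401 minutes.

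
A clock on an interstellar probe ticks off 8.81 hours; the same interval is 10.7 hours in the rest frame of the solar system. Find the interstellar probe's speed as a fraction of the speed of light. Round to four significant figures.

γ = Δt/Δτ = 10.7/8.81 = 1.2145.
β = √(1 − 1/γ²) = √(1 − 0.677961) = √0.322039 = 0.5675.

0.5675c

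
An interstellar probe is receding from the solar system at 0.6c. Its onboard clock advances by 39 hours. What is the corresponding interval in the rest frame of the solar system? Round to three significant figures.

With β = 0.6, γ = 1/√(1 − 0.6²) = 1/√0.64 = 1.25.
The onboard clock measures proper time, so the interval in the rest frame of the solar system is dilated: Δt = γ·Δτ = 1.25 × 39 hours = 48.8 hours.

48.8 hours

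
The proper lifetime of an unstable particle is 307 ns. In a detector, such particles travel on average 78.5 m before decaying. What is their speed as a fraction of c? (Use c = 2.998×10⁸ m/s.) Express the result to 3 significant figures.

0.649c

Lab distance = (lab lifetime)·v = γτ·βc, so βγ = d/(cτ) = 78.50/(2.998×10⁸ × 3.070×10^-7) = 0.8529.
With βγ = 0.8529: γ² = 1 + (βγ)² = 1.727438, and β = (βγ)/γ = 0.8529/1.31432 = 0.649.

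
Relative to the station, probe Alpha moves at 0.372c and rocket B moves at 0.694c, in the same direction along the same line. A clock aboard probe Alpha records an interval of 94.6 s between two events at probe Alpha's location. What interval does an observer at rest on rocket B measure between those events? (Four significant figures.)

Speed of probe Alpha in rocket B's frame: u = (v_A − v_B)/(1 − v_A v_B/c²) = (0.372 − 0.694)/(1 − 0.372×0.694) = −0.322/0.741832 = −0.43406; |u| = 0.43406c.
γ for this relative speed: γ = 1/√(1 − 0.188408) = 1.11.
The clock on probe Alpha records proper time, so rocket B measures Δt = γΔτ = 1.11 × 94.6 = 105.0 s.

105.0 s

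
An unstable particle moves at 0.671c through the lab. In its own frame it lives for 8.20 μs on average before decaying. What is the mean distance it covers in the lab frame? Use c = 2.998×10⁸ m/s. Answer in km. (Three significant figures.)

2.22 km

Lorentz factor: γ = (1 − 0.450241)^(−1/2) = 1.3487.
Lab-frame lifetime: Δt = γτ = 1.3487 × 8.20 μs = 11.059 μs.
Distance: d = vΔt = 0.671 × 2.998×10⁸ m/s × 1.1059×10^-5 s = 2220 m = 2.22 km.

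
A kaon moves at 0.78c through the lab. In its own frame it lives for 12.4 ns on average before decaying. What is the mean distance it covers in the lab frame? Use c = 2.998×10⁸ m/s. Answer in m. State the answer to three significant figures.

4.63 m

β² = 0.6084, so γ = 1/√0.3916 = 1.598.
Lab-frame lifetime: Δt = γτ = 1.598 × 12.4 ns = 19.815 ns.
Distance: d = vΔt = 0.78 × 2.998×10⁸ m/s × 1.9815×10^-8 s = 4.63 m.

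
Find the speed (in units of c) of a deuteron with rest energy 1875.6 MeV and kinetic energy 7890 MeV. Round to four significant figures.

0.9814c

K = (γ−1)mc², so γ = 1 + 7890/1875.6 = 5.2067.
Then v/c = √(1 − γ⁻²) = √(1 − 0.0368871) = √0.9631129 = 0.9814.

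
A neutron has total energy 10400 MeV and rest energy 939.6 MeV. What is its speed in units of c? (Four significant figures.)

0.9959c

Total energy E = γmc² gives γ = 10400/939.6 = 11.069.
Hence β = √(1 − 1/γ²) = √(1 − 0.00816175) = √0.99183825 = 0.9959.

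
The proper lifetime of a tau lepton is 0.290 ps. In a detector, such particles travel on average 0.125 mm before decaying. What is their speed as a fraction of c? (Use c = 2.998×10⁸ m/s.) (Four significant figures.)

Lab distance = (lab lifetime)·v = γτ·βc, so βγ = d/(cτ) = 1.250×10^-4/(2.998×10⁸ × 2.900×10^-13) = 1.4377.
With βγ = 1.4377: γ² = 1 + (βγ)² = 3.06698, and β = (βγ)/γ = 1.4377/1.75128 = 0.8209.

0.8209c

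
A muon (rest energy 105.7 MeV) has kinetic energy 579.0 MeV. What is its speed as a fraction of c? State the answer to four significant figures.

0.9880c

K = (γ−1)mc², so γ = 1 + 579.0/105.7 = 6.4778.
Then v/c = √(1 − γ⁻²) = √(1 − 0.0238311) = √0.9761689 = 0.9880.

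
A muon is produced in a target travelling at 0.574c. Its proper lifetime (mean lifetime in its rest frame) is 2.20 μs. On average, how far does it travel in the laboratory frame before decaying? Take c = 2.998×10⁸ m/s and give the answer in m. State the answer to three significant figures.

462 m

With β = 0.574, γ = 1/√(1 − 0.574²) = 1/√0.670524 = 1.2212.
Lab-frame lifetime: Δt = γτ = 1.2212 × 2.20 μs = 2.6866 μs.
Distance: d = vΔt = 0.574 × 2.998×10⁸ m/s × 2.6866×10^-6 s = 462 m.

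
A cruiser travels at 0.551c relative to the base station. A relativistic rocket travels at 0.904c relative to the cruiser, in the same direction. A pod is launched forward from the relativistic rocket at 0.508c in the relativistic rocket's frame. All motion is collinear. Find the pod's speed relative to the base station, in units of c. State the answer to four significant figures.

0.9905c

Apply u = (u'+v)/(1+u'v) twice. Pod in the cruiser frame: (0.508+0.904)/(1+0.508·0.904) = 1.412/1.459232 = 0.96763c.
That velocity, transformed to the rest frame of the base station: (0.96763+0.551)/(1+0.96763·0.551) = 1.51863/1.53316413 = 0.99052c.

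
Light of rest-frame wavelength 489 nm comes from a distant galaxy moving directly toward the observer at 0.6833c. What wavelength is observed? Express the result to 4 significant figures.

Relativistic Doppler for wavelength: λ_obs = λ_src · √((1−β)/(1+β)).
With β = 0.6833: factor = √(0.3167/1.6833) = 0.43375.
λ_obs = 489 × 0.43375 = 212.1 nm.

212.1 nm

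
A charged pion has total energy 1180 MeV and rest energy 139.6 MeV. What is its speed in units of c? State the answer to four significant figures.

Total energy E = γmc² gives γ = 1180/139.6 = 8.4527.
Hence β = √(1 − 1/γ²) = √(1 − 0.0139962) = √0.9860038 = 0.9930.

0.9930c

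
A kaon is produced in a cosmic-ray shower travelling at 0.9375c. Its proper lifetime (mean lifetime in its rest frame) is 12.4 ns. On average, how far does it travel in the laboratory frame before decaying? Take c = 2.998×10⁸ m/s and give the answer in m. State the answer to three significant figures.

β² = 0.87890625, so γ = 1/√0.12109375 = 2.8737.
Lab-frame lifetime: Δt = γτ = 2.8737 × 12.4 ns = 35.634 ns.
Distance: d = vΔt = 0.9375 × 2.998×10⁸ m/s × 3.5634×10^-8 s = 10.0 m.

10.0 m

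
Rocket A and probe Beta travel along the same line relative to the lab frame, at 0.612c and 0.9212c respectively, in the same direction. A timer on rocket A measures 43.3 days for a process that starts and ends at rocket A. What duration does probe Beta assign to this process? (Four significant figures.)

Speed of rocket A in probe Beta's frame: u = (v_A − v_B)/(1 − v_A v_B/c²) = (0.612 − 0.9212)/(1 − 0.612×0.9212) = −0.3092/0.4362256 = −0.70881; |u| = 0.70881c.
γ for this relative speed: γ = 1/√(1 − 0.502412) = 1.4176.
Rocket A's interval is proper; time dilation gives Δt_B = γΔτ = 1.4176 × 43.3 days = 61.38 days.

61.38 days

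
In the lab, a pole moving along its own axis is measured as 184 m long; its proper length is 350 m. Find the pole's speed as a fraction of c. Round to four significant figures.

Length contraction gives γ = L₀/L = 350/184 = 1.9022.
β = √(1 − 1/γ²) = √0.723632 = 0.8507.

0.8507c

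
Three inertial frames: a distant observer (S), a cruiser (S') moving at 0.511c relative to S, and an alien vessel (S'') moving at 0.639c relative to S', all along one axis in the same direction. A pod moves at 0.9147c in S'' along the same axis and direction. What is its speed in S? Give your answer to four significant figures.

First combine the pod and alien vessel (S''→S'): u₁ = (0.9147 + 0.639)/(1 + 0.9147×0.639) = 1.5537/1.5844933 = 0.98057.
Then combine with the cruiser (S'→S): u = (0.98057 + 0.511)/(1 + 0.98057×0.511) = 1.49157/1.50107127 = 0.99367.

0.9937c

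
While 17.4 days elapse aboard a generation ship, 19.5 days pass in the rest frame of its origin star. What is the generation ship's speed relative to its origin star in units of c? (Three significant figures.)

γ = Δt/Δτ = 19.5/17.4 = 1.1207.
β = √(1 − 1/γ²) = √(1 − 0.796198) = √0.203802 = 0.451.

0.451c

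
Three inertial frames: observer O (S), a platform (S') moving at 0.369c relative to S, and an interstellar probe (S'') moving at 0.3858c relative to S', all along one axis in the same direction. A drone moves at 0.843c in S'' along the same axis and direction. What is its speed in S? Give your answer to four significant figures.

Apply u = (u'+v)/(1+u'v) twice. Drone in the platform frame: (0.843+0.3858)/(1+0.843·0.3858) = 1.2288/1.3252294 = 0.92724c.
That velocity, transformed to the rest frame of observer O: (0.92724+0.369)/(1+0.92724·0.369) = 1.29624/1.34215156 = 0.96579c.

0.9658c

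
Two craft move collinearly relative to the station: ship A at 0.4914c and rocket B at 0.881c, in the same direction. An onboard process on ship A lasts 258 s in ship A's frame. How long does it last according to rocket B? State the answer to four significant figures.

Transform ship A's velocity into rocket B's frame: (0.4914 − 0.881)/(1 − 0.4914·0.881) = −0.3896/0.5670766, so the relative speed is 0.68703c.
γ for this relative speed: γ = 1/√(1 − 0.47201) = 1.3762.
The clock on ship A records proper time, so rocket B measures Δt = γΔτ = 1.3762 × 258 = 355.1 s.

355.1 s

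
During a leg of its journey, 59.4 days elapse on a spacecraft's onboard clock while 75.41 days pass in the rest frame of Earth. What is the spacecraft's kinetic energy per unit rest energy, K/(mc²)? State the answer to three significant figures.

0.270

γ = Δt/Δτ = 75.41/59.4 = 1.26953.
Since K = (γ−1)mc², K/(mc²) = 1.26953 − 1 = 0.270.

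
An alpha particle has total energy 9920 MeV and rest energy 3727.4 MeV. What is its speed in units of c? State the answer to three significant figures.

γ = E/(mc²) = 9920/3727.4 = 2.6614.
β = √(1 − 1/γ²) = √(1 − 0.141182) = √0.858818 = 0.927.

0.927c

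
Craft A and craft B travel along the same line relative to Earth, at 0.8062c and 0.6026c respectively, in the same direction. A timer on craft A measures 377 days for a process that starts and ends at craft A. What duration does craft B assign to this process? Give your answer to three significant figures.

411 days

The velocity of craft A relative to craft B is (0.8062 − 0.6026)c / (1 − 0.8062×0.6026) = 0.39597c; relative speed 0.39597c.
At |u| = 0.39597c, γ = (1 − 0.156792)^(−1/2) = 1.089.
The clock on craft A records proper time, so craft B measures Δt = γΔτ = 1.089 × 377 = 411 days.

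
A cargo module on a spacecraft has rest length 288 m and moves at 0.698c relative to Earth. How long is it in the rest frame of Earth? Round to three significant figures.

β² = 0.487204, so γ = 1/√0.512796 = 1.3965.
Along the direction of motion the measured length is L₀/γ = 288/1.3965 = 206 m.

206 m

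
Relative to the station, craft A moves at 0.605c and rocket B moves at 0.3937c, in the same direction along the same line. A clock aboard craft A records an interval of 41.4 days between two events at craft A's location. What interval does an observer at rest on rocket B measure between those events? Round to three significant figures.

Speed of craft A in rocket B's frame: u = (v_A − v_B)/(1 − v_A v_B/c²) = (0.605 − 0.3937)/(1 − 0.605×0.3937) = 0.2113/0.7618115 = 0.27737; |u| = 0.27737c.
γ for this relative speed: γ = 1/√(1 − 0.0769341) = 1.0408.
The clock on craft A records proper time, so rocket B measures Δt = γΔτ = 1.0408 × 41.4 = 43.1 days.

43.1 days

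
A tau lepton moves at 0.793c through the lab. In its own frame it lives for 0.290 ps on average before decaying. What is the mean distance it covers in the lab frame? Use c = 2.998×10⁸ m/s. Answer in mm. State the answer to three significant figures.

0.113 mm

γ = 1/√(1 − β²) = 1/√(1 − 0.628849) = 1/√0.371151 = 1/0.609222 = 1.6414.
Lab-frame lifetime: Δt = γτ = 1.6414 × 0.290 ps = 0.47601 ps.
Distance: d = vΔt = 0.793 × 2.998×10⁸ m/s × 4.7601×10^-13 s = 1.13×10^-4 m = 0.113 mm.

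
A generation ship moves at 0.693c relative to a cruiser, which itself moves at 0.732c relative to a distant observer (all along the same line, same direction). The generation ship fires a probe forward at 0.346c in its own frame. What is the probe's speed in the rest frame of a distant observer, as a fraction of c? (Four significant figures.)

0.9731c

First combine the probe and generation ship (S''→S'): u₁ = (0.346 + 0.693)/(1 + 0.346×0.693) = 1.039/1.239778 = 0.83805.
Then combine with the cruiser (S'→S): u = (0.83805 + 0.732)/(1 + 0.83805×0.732) = 1.57005/1.6134526 = 0.9731.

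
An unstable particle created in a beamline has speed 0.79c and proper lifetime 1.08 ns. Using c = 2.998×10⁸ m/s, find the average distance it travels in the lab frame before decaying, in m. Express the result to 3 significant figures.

0.417 m

γ = 1/√(1 − β²) = 1/√(1 − 0.6241) = 1/√0.3759 = 1/0.613107 = 1.631.
Lab-frame lifetime: Δt = γτ = 1.631 × 1.08 ns = 1.7615 ns.
Distance: d = vΔt = 0.79 × 2.998×10⁸ m/s × 1.7615×10^-9 s = 0.417 m.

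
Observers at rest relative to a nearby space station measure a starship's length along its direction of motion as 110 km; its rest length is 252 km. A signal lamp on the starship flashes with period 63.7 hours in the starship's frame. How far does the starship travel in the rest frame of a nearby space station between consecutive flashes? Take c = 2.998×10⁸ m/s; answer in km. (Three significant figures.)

1.42×10^11 km

From L = L₀/γ: γ = 252/110 = 2.29091.
β = √(1 − 1/γ²) = 0.8997. Lab-frame period = γτ = 2.29091×63.7 hours = 145.93 hours. Distance = βc × γτ = 0.8997 × 2.998×10⁸ m/s × 525348 s = 1.4170×10^14 m = 1.42×10^11 km.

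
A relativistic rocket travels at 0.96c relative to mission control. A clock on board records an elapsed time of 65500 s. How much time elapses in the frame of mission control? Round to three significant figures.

With β = 0.96, γ = 1/√(1 − 0.96²) = 1/√0.0784 = 3.5714.
The onboard clock measures proper time, so the interval in the rest frame of mission control is dilated: Δt = γ·Δτ = 3.5714 × 65500 s = 2.34×10^5 s.

2.34×10^5 s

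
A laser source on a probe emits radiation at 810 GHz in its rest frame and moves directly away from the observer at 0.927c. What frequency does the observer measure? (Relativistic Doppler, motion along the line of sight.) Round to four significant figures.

157.7 GHz

Relativistic Doppler (source moving away): f_obs = f_src · √((1−β)/(1+β)).
With β = 0.927: factor = √(0.073/1.927) = 0.19463.
f_obs = 810 × 0.19463 = 157.7 GHz.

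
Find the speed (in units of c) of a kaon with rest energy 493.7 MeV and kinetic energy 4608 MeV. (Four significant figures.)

0.9953c

K = (γ−1)mc², so γ = 1 + 4608/493.7 = 10.334.
Then v/c = √(1 − γ⁻²) = √(1 − 0.00936404) = √0.99063596 = 0.9953.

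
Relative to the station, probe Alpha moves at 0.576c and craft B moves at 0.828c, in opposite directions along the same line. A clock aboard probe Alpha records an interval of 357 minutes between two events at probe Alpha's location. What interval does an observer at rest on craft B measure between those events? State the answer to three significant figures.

Speed of probe Alpha in craft B's frame: u = (v_A + v_B)/(1 + v_A v_B/c²) = (0.576 + 0.828)/(1 + 0.576×0.828) = 1.404/1.476928 = 0.95062; |u| = 0.95062c.
γ for this relative speed: γ = 1/√(1 − 0.903678) = 3.2221.
The clock on probe Alpha records proper time, so craft B measures Δt = γΔτ = 3.2221 × 357 = 1150 minutes.

1150 minutes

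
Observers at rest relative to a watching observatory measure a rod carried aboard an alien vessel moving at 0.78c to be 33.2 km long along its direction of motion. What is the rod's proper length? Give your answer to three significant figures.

53.1 km

β² = 0.6084, so γ = 1/√0.3916 = 1.598.
Proper length: L₀ = γ·L = 1.598 × 33.2 = 53.1 km.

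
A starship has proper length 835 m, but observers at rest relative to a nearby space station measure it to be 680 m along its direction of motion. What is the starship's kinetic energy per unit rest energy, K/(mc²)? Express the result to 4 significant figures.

γ = L₀/L = 835/680 = 1.22794.
Since K = (γ−1)mc², K/(mc²) = 1.22794 − 1 = 0.2279.

0.2279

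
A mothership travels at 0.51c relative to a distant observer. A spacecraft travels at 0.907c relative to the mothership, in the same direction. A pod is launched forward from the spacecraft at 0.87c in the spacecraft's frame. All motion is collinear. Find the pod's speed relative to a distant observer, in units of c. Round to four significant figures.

0.9978c

Apply u = (u'+v)/(1+u'v) twice. Pod in the mothership frame: (0.87+0.907)/(1+0.87·0.907) = 1.777/1.78909 = 0.99324c.
That velocity, transformed to the rest frame of a distant observer: (0.99324+0.51)/(1+0.99324·0.51) = 1.50324/1.5065524 = 0.9978c.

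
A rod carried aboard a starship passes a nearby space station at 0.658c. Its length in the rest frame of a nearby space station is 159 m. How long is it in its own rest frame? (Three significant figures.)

211 m

Lorentz factor: γ = (1 − 0.432964)^(−1/2) = 1.328.
Proper length: L₀ = γ·L = 1.328 × 159 = 211 m.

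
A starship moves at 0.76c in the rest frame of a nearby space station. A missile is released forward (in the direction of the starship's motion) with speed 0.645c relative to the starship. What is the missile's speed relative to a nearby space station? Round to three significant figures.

0.943c

In units of c, u = (u' + v)/(1 + u'v) with u' = 0.645 and v = 0.76.
Numerator: 0.645 + 0.76 = 1.405. Denominator: 1 + (0.645)(0.76) = 1.4902.
u = 1.405/1.4902 = 0.94283, so the speed is 0.943c.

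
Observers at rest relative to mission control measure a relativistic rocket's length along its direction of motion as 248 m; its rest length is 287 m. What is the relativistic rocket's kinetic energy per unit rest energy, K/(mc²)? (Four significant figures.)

0.1573

From L = L₀/γ: γ = 287/248 = 1.15726.
Since K = (γ−1)mc², K/(mc²) = 1.15726 − 1 = 0.1573.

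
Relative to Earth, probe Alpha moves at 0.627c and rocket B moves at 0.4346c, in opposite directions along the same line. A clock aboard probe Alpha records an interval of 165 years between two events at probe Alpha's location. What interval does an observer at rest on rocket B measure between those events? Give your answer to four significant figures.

Speed of probe Alpha in rocket B's frame: u = (v_A + v_B)/(1 + v_A v_B/c²) = (0.627 + 0.4346)/(1 + 0.627×0.4346) = 1.0616/1.2724942 = 0.83427; |u| = 0.83427c.
γ for this relative speed: γ = 1/√(1 − 0.696006) = 1.8137.
The clock on probe Alpha records proper time, so rocket B measures Δt = γΔτ = 1.8137 × 165 = 299.3 years.

299.3 years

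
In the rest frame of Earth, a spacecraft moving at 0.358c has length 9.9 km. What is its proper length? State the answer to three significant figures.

γ = 1/√(1 − β²) = 1/√(1 − 0.128164) = 1/√0.871836 = 1/0.933722 = 1.071.
Proper length: L₀ = γ·L = 1.071 × 9.9 = 10.6 km.

10.6 km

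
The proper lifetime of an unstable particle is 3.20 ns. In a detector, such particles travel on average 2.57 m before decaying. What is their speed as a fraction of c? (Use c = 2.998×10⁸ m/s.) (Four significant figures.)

0.9369c

Let x = d/(cτ) = 2.570 m / (2.998×10⁸ m/s × 3.200×10^-9 s) = 2.6789. Since d = βγcτ, x = βγ = β/√(1−β²).
Solving: β² = x²/(1+x²) = 7.17651/8.17651 = 0.877698, so β = 0.9369.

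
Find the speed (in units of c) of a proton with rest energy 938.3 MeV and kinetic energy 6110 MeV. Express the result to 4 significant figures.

0.9911c

K = (γ−1)mc², so γ = 1 + 6110/938.3 = 7.5118.
Then v/c = √(1 − γ⁻²) = √(1 − 0.017722) = √0.982278 = 0.9911.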